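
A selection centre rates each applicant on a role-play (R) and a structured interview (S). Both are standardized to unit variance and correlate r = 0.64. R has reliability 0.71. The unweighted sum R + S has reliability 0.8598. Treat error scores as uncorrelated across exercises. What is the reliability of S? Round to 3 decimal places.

0.830

Var(R+S) = 2 + 2·0.64 = 3.280.
True-score variance = ρ_R + ρ_S + 2·0.64, so 0.8598 = (0.71 + ρ_S + 1.28) / 3.280.
ρ_S = 0.8598·3.280 − 0.71 − 1.28 = 0.830.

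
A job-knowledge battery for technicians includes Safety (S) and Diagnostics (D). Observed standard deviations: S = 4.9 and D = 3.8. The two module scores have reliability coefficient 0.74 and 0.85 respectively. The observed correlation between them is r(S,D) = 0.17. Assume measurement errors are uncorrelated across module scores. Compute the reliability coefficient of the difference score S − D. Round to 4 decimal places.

0.7382

Var(S−D) = 4.9² + 3.8² − 2·4.9·3.8·0.17 = 38.45 − 6.3308 = 32.1192.
Because errors are independent across components, Cov(Tᵢ,Tⱼ) = Cov(Xᵢ,Xⱼ); the off-diagonal part of the true-score variance is the same as above.
True-score variance = [4.9²·0.74 + 3.8²·0.85] − 6.3308 = 30.0414 − 6.3308 = 23.7106.
Reliability = 23.7106 / 32.1192 = 0.7382.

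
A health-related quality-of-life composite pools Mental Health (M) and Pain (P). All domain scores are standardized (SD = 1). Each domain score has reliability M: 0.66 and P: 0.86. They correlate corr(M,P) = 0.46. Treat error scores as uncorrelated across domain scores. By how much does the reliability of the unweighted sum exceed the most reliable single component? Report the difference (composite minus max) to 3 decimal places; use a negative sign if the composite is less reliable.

Var(sum) = 2 + 0.92 = 2.92; true-score variance = 1.52 + 0.92 = 2.44; composite reliability = 0.8356.
Max component reliability = 0.8600.
Difference = 0.8356 − 0.8600 = -0.024.

-0.024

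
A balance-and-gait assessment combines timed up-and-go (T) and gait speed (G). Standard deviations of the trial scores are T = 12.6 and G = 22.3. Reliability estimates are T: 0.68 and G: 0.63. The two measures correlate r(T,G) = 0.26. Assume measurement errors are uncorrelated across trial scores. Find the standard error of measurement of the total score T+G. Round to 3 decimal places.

15.323

Var(total) = 656.05 + 146.11 = 802.16.
True-score variance = 421.25 + 146.11 = 567.359, so reliability = 0.7073.
Error variance = 802.16 − 567.359 = 234.8; SEM = √234.8 = 15.323.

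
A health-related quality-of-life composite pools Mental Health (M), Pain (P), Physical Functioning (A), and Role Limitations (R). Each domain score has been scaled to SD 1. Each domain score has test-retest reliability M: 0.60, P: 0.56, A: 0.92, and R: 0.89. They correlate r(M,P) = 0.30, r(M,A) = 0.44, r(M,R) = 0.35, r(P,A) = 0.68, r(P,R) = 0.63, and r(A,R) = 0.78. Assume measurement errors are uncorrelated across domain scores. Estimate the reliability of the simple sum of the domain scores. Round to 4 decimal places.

0.9006

Var(M+P+A+R) = 4 + 2·[0.30 + 0.44 + 0.35 + 0.68 + 0.63 + 0.78] = 4 + 6.36 = 10.36.
Because errors are independent across components, Cov(Tᵢ,Tⱼ) = Cov(Xᵢ,Xⱼ); the off-diagonal part of the true-score variance is the same as above.
True-score variance = [0.60 + 0.56 + 0.92 + 0.89] + 6.36 = 2.97 + 6.36 = 9.33.
Reliability = 9.33 / 10.36 = 0.9006.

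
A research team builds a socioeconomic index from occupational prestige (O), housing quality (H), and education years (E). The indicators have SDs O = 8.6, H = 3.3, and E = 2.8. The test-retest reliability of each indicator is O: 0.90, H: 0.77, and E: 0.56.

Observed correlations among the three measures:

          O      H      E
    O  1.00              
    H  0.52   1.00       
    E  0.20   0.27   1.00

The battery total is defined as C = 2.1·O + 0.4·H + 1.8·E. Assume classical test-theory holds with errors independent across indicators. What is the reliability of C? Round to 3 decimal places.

Var(C) = 2.1²·8.6² + 0.4²·3.3² + 1.8²·2.8² + 2·[0.84·8.6·3.3·0.52 + 3.78·8.6·2.8·0.20 + 0.72·3.3·2.8·0.27] = 353.308 + 64.7942 = 418.102.
Because errors are independent across components, Cov(Tᵢ,Tⱼ) = Cov(Xᵢ,Xⱼ); the off-diagonal part of the true-score variance is the same as above.
True-score variance = [2.1²·8.6²·0.90 + 0.4²·3.3²·0.77 + 1.8²·2.8²·0.56] + 64.7942 = 309.114 + 64.7942 = 373.908.
Reliability = 373.908 / 418.102 = 0.894.

0.894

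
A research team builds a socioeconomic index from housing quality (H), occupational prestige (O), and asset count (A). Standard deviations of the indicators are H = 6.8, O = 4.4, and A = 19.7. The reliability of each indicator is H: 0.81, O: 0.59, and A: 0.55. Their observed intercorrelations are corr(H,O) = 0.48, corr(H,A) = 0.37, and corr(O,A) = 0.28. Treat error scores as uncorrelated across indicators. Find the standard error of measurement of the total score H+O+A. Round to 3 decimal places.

13.833

Var(total) = 453.69 + 176.394 = 630.084.
True-score variance = 262.326 + 176.394 = 438.721, so reliability = 0.6963.
Error variance = 630.084 − 438.721 = 191.364; SEM = √191.364 = 13.833.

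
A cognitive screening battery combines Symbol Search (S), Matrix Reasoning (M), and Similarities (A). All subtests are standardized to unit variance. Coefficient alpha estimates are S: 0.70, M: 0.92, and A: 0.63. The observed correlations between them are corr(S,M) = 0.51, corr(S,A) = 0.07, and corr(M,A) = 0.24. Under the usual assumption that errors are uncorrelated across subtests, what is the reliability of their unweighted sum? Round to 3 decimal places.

Var(S+M+A) = 3 + 2·[0.51 + 0.07 + 0.24] = 3 + 1.64 = 4.64.
Because errors are independent across components, Cov(Tᵢ,Tⱼ) = Cov(Xᵢ,Xⱼ); the off-diagonal part of the true-score variance is the same as above.
True-score variance = [0.70 + 0.92 + 0.63] + 1.64 = 2.25 + 1.64 = 3.89.
Reliability = 3.89 / 4.64 = 0.838.

0.838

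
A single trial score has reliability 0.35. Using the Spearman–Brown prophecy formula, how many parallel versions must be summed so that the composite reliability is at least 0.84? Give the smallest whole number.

k ≥ ρ*(1−ρ₁)/(ρ₁(1−ρ*)) = 0.84·0.65 / (0.35·0.16) = 9.750.
Smallest integer k = 10.

10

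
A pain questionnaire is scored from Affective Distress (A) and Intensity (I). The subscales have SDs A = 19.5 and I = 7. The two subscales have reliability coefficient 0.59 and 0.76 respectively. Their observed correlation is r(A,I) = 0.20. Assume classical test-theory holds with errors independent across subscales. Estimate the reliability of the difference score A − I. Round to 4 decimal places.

Var(A−I) = 19.5² + 7² − 2·19.5·7·0.20 = 429.25 − 54.6 = 374.65.
With uncorrelated errors the cross-covariances are all true-score covariance, so they carry over unchanged; only the diagonal terms shrink to ρᵢσᵢ².
True-score variance = [19.5²·0.59 + 7²·0.76] − 54.6 = 261.587 − 54.6 = 206.987.
Reliability = 206.987 / 374.65 = 0.5525.

0.5525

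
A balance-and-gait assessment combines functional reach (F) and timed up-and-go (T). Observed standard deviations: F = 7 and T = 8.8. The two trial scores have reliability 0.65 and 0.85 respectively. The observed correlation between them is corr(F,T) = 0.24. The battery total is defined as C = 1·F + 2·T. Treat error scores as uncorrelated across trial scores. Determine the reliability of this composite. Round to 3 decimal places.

0.848

Var(C) = 7² + 2²·8.8² + 2·[2·7·8.8·0.24] = 358.76 + 59.136 = 417.896.
With uncorrelated errors the cross-covariances are all true-score covariance, so they carry over unchanged; only the diagonal terms shrink to ρᵢσᵢ².
True-score variance = [7²·0.65 + 2²·8.8²·0.85] + 59.136 = 295.146 + 59.136 = 354.282.
Reliability = 354.282 / 417.896 = 0.848.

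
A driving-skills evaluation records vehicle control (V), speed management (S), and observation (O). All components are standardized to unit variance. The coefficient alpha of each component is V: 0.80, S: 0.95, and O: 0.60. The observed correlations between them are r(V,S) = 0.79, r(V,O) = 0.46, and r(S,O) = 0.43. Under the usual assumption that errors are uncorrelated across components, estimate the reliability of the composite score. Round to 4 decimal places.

Var(V+S+O) = 3 + 2·[0.79 + 0.46 + 0.43] = 3 + 3.36 = 6.36.
Under uncorrelated errors the observed covariances equal the true-score covariances, so only the own-variance terms attenuate.
True-score variance = [0.80 + 0.95 + 0.60] + 3.36 = 2.35 + 3.36 = 5.71.
Reliability = 5.71 / 6.36 = 0.8978.

0.8978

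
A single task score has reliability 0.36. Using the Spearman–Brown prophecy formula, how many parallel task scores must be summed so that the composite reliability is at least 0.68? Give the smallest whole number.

k ≥ ρ*(1−ρ₁)/(ρ₁(1−ρ*)) = 0.68·0.64 / (0.36·0.32) = 3.778.
Smallest integer k = 4.

4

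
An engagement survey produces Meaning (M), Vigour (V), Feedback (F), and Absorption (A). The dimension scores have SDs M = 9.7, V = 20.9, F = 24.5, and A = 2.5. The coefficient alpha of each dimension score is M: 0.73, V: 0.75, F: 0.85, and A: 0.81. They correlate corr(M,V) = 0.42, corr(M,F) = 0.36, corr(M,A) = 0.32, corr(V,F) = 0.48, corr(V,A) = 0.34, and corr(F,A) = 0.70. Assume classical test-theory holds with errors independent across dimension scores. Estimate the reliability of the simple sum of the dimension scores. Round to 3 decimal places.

Var(M+V+F+A) = 9.7² + 20.9² + 24.5² + 2.5² + 2·[9.7·20.9·0.42 + 9.7·24.5·0.36 + 9.7·2.5·0.32 + 20.9·24.5·0.48 + 20.9·2.5·0.34 + 24.5·2.5·0.70] = 1137.4 + 969.769 = 2107.17.
With uncorrelated errors the cross-covariances are all true-score covariance, so they carry over unchanged; only the diagonal terms shrink to ρᵢσᵢ².
True-score variance = [9.7²·0.73 + 20.9²·0.75 + 24.5²·0.85 + 2.5²·0.81] + 969.769 = 911.568 + 969.769 = 1881.34.
Reliability = 1881.34 / 2107.17 = 0.893.

0.893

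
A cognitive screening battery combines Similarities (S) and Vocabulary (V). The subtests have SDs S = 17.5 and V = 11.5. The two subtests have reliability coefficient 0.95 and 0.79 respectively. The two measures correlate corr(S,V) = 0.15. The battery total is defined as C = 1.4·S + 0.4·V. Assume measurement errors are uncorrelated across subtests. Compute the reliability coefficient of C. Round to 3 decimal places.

0.947

Var(C) = 1.4²·17.5² + 0.4²·11.5² + 2·[0.56·17.5·11.5·0.15] = 621.41 + 33.81 = 655.22.
Because errors are independent across components, Cov(Tᵢ,Tⱼ) = Cov(Xᵢ,Xⱼ); the off-diagonal part of the true-score variance is the same as above.
True-score variance = [1.4²·17.5²·0.95 + 0.4²·11.5²·0.79] + 33.81 = 586.954 + 33.81 = 620.764.
Reliability = 620.764 / 655.22 = 0.947.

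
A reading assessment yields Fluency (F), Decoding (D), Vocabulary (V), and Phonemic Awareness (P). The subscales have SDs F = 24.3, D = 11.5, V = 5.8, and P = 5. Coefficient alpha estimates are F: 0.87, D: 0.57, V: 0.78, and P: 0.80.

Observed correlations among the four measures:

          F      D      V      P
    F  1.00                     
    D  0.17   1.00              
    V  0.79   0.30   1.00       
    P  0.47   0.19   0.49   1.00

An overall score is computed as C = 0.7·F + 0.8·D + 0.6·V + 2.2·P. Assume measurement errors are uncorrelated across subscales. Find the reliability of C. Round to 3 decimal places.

0.891

Var(C) = 0.7²·24.3² + 0.8²·11.5² + 0.6²·5.8² + 2.2²·5² + 2·[0.56·24.3·11.5·0.17 + 0.42·24.3·5.8·0.79 + 1.54·24.3·5·0.47 + 0.48·11.5·5.8·0.30 + 1.76·11.5·5·0.19 + 1.32·5.8·5·0.49] = 507.09 + 417.798 = 924.889.
Because errors are independent across components, Cov(Tᵢ,Tⱼ) = Cov(Xᵢ,Xⱼ); the off-diagonal part of the true-score variance is the same as above.
True-score variance = [0.7²·24.3²·0.87 + 0.8²·11.5²·0.57 + 0.6²·5.8²·0.78 + 2.2²·5²·0.80] + 417.798 = 406.217 + 417.798 = 824.015.
Reliability = 824.015 / 924.889 = 0.891.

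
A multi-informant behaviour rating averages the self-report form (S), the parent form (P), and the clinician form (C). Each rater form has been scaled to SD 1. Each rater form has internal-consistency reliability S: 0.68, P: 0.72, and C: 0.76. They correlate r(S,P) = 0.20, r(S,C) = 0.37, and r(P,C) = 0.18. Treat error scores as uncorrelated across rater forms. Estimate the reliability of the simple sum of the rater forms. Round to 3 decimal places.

0.813

Var(S+P+C) = 3 + 2·[0.20 + 0.37 + 0.18] = 3 + 1.5 = 4.5.
Because errors are independent across components, Cov(Tᵢ,Tⱼ) = Cov(Xᵢ,Xⱼ); the off-diagonal part of the true-score variance is the same as above.
True-score variance = [0.68 + 0.72 + 0.76] + 1.5 = 2.16 + 1.5 = 3.66.
Reliability = 3.66 / 4.5 = 0.813.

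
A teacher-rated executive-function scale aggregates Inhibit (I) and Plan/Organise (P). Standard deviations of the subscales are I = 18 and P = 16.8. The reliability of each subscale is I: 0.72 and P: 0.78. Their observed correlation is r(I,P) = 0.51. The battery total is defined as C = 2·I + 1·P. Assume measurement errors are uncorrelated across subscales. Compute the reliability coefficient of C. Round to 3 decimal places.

Var(C) = 2²·18² + 16.8² + 2·[2·18·16.8·0.51] = 1578.24 + 616.896 = 2195.14.
Under uncorrelated errors the observed covariances equal the true-score covariances, so only the own-variance terms attenuate.
True-score variance = [2²·18²·0.72 + 16.8²·0.78] + 616.896 = 1153.27 + 616.896 = 1770.16.
Reliability = 1770.16 / 2195.14 = 0.806.

0.806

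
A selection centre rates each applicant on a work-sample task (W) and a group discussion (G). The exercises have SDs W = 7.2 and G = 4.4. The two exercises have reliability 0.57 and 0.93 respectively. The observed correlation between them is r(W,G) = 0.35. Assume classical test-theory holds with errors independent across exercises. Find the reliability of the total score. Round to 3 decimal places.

Var(W+G) = 7.2² + 4.4² + 2·[7.2·4.4·0.35] = 71.2 + 22.176 = 93.376.
With uncorrelated errors the cross-covariances are all true-score covariance, so they carry over unchanged; only the diagonal terms shrink to ρᵢσᵢ².
True-score variance = [7.2²·0.57 + 4.4²·0.93] + 22.176 = 47.5536 + 22.176 = 69.7296.
Reliability = 69.7296 / 93.376 = 0.747.

0.747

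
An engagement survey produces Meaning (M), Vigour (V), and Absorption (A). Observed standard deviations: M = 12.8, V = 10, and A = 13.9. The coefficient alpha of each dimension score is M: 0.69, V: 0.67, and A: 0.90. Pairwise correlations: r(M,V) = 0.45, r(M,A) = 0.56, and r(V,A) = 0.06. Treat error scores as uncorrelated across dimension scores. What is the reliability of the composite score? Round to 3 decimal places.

Var(M+V+A) = 12.8² + 10² + 13.9² + 2·[12.8·10·0.45 + 12.8·13.9·0.56 + 10·13.9·0.06] = 457.05 + 331.15 = 788.2.
With uncorrelated errors the cross-covariances are all true-score covariance, so they carry over unchanged; only the diagonal terms shrink to ρᵢσᵢ².
True-score variance = [12.8²·0.69 + 10²·0.67 + 13.9²·0.90] + 331.15 = 353.939 + 331.15 = 685.089.
Reliability = 685.089 / 788.2 = 0.869.

0.869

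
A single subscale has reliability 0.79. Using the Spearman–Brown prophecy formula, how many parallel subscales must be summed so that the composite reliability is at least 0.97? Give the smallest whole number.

k ≥ ρ*(1−ρ₁)/(ρ₁(1−ρ*)) = 0.97·0.21 / (0.79·0.03) = 8.595.
Smallest integer k = 9.

9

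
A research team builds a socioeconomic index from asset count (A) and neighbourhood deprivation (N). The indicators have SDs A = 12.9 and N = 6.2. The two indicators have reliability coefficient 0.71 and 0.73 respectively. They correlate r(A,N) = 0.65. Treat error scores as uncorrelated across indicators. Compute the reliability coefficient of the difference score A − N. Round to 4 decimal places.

0.4187

Var(A−N) = 12.9² + 6.2² − 2·12.9·6.2·0.65 = 204.85 − 103.974 = 100.876.
With uncorrelated errors the cross-covariances are all true-score covariance, so they carry over unchanged; only the diagonal terms shrink to ρᵢσᵢ².
True-score variance = [12.9²·0.71 + 6.2²·0.73] − 103.974 = 146.212 − 103.974 = 42.2383.
Reliability = 42.2383 / 100.876 = 0.4187.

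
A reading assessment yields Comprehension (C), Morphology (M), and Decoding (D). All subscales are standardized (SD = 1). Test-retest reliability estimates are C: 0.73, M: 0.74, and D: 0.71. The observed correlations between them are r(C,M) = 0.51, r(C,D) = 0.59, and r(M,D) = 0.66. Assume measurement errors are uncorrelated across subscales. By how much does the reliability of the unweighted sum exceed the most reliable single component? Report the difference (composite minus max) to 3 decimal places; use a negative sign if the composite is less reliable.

0.134

Var(sum) = 3 + 3.52 = 6.52; true-score variance = 2.18 + 3.52 = 5.7; composite reliability = 0.8742.
Max component reliability = 0.7400.
Difference = 0.8742 − 0.7400 = 0.134.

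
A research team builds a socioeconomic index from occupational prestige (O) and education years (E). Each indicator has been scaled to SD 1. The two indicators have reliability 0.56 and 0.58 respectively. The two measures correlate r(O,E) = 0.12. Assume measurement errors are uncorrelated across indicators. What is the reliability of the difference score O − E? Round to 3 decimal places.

Var(O−E) = 1 + 1 − 2·0.12 = 2 − 0.24 = 1.76.
Under uncorrelated errors the observed covariances equal the true-score covariances, so only the own-variance terms attenuate.
True-score variance = [0.56 + 0.58] − 0.24 = 1.14 − 0.24 = 0.9.
Reliability = 0.9 / 1.76 = 0.511.

0.511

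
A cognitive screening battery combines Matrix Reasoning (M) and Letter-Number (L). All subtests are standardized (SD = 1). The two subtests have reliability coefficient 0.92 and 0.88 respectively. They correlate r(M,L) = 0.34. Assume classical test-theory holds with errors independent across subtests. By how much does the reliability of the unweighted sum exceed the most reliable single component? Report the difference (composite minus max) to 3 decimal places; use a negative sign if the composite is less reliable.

Var(sum) = 2 + 0.68 = 2.68; true-score variance = 1.8 + 0.68 = 2.48; composite reliability = 0.9254.
Max component reliability = 0.9200.
Difference = 0.9254 − 0.9200 = 0.005.

0.005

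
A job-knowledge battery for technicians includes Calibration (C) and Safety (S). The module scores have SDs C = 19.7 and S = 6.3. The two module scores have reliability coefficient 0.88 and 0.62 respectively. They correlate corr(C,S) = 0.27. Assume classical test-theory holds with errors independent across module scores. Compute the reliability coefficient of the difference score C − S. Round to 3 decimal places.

0.829

Var(C−S) = 19.7² + 6.3² − 2·19.7·6.3·0.27 = 427.78 − 67.0194 = 360.761.
With uncorrelated errors the cross-covariances are all true-score covariance, so they carry over unchanged; only the diagonal terms shrink to ρᵢσᵢ².
True-score variance = [19.7²·0.88 + 6.3²·0.62] − 67.0194 = 366.127 − 67.0194 = 299.108.
Reliability = 299.108 / 360.761 = 0.829.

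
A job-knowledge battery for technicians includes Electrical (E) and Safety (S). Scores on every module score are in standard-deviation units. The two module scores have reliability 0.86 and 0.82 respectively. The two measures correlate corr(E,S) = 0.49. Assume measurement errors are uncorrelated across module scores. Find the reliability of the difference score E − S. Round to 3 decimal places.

Var(E−S) = 1 + 1 − 2·0.49 = 2 − 0.98 = 1.02.
Under uncorrelated errors the observed covariances equal the true-score covariances, so only the own-variance terms attenuate.
True-score variance = [0.86 + 0.82] − 0.98 = 1.68 − 0.98 = 0.7.
Reliability = 0.7 / 1.02 = 0.686.

0.686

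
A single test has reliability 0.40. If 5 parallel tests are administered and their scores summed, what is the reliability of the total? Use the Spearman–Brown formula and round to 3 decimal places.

0.769

ρ_k = kρ / (1 + (k−1)ρ) = 5·0.40 / (1 + 4·0.40) = 2.000 / 2.600 = 0.769.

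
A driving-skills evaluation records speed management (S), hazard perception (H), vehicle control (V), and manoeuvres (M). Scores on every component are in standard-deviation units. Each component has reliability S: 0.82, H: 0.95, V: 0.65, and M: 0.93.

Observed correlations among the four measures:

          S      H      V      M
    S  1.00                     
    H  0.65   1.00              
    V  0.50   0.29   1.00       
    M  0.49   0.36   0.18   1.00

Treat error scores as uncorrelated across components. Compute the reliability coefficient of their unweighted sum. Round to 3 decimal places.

0.927

Var(S+H+V+M) = 4 + 2·[0.65 + 0.50 + 0.49 + 0.29 + 0.36 + 0.18] = 4 + 4.94 = 8.94.
Under uncorrelated errors the observed covariances equal the true-score covariances, so only the own-variance terms attenuate.
True-score variance = [0.82 + 0.95 + 0.65 + 0.93] + 4.94 = 3.35 + 4.94 = 8.29.
Reliability = 8.29 / 8.94 = 0.927.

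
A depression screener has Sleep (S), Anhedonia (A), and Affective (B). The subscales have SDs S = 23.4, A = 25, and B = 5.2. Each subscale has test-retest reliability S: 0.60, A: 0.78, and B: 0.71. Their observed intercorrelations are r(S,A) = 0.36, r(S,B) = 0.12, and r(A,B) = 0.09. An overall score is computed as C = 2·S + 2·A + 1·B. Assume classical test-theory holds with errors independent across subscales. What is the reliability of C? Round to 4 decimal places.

0.7796

Var(C) = 2²·23.4² + 2²·25² + 5.2² + 2·[4·23.4·25·0.36 + 2·23.4·5.2·0.12 + 2·25·5.2·0.09] = 4717.28 + 1790.01 = 6507.29.
Under uncorrelated errors the observed covariances equal the true-score covariances, so only the own-variance terms attenuate.
True-score variance = [2²·23.4²·0.60 + 2²·25²·0.78 + 5.2²·0.71] + 1790.01 = 3283.34 + 1790.01 = 5073.35.
Reliability = 5073.35 / 6507.29 = 0.7796.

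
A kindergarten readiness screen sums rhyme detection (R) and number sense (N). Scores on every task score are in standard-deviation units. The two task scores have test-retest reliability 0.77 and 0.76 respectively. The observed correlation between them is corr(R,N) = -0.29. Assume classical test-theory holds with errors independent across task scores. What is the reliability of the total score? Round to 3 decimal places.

0.669

Var(R+N) = 2 + 2·[(-0.29)] = 2 − 0.58 = 1.42.
Under uncorrelated errors the observed covariances equal the true-score covariances, so only the own-variance terms attenuate.
True-score variance = [0.77 + 0.76] − 0.58 = 1.53 − 0.58 = 0.95.
Reliability = 0.95 / 1.42 = 0.669.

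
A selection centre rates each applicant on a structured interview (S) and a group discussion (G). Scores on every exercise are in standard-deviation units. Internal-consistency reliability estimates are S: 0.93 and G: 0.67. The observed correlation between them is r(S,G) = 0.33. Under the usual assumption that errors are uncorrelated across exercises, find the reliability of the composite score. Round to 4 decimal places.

0.8496

Var(S+G) = 2 + 2·[0.33] = 2 + 0.66 = 2.66.
Because errors are independent across components, Cov(Tᵢ,Tⱼ) = Cov(Xᵢ,Xⱼ); the off-diagonal part of the true-score variance is the same as above.
True-score variance = [0.93 + 0.67] + 0.66 = 1.6 + 0.66 = 2.26.
Reliability = 2.26 / 2.66 = 0.8496.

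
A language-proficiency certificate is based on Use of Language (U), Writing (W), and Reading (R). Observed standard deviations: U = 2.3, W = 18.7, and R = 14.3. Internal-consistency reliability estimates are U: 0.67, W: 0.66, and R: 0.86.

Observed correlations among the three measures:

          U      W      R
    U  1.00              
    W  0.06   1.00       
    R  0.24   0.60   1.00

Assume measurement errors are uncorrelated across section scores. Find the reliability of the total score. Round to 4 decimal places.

0.8344

Var(U+W+R) = 2.3² + 18.7² + 14.3² + 2·[2.3·18.7·0.06 + 2.3·14.3·0.24 + 18.7·14.3·0.60] = 559.47 + 341.84 = 901.31.
With uncorrelated errors the cross-covariances are all true-score covariance, so they carry over unchanged; only the diagonal terms shrink to ρᵢσᵢ².
True-score variance = [2.3²·0.67 + 18.7²·0.66 + 14.3²·0.86] + 341.84 = 410.201 + 341.84 = 752.042.
Reliability = 752.042 / 901.31 = 0.8344.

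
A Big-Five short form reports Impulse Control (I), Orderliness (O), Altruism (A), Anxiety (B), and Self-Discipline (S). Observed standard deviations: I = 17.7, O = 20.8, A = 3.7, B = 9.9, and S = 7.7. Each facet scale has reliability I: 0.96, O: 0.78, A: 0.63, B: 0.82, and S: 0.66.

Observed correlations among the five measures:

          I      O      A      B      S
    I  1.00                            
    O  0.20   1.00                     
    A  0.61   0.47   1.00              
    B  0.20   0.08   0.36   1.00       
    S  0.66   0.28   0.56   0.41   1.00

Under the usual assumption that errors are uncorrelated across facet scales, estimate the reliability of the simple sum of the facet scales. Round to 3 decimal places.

0.912

Var(I+O+A+B+S) = 17.7² + 20.8² + 3.7² + 9.9² + 7.7² + 2·[17.7·20.8·0.20 + 17.7·3.7·0.61 + 17.7·9.9·0.20 + 17.7·7.7·0.66 + 20.8·3.7·0.47 + 20.8·9.9·0.08 + 20.8·7.7·0.28 + 3.7·9.9·0.36 + 3.7·7.7·0.56 + 9.9·7.7·0.41] = 916.92 + 792.927 = 1709.85.
Because errors are independent across components, Cov(Tᵢ,Tⱼ) = Cov(Xᵢ,Xⱼ); the off-diagonal part of the true-score variance is the same as above.
True-score variance = [17.7²·0.96 + 20.8²·0.78 + 3.7²·0.63 + 9.9²·0.82 + 7.7²·0.66] + 792.927 = 766.342 + 792.927 = 1559.27.
Reliability = 1559.27 / 1709.85 = 0.912.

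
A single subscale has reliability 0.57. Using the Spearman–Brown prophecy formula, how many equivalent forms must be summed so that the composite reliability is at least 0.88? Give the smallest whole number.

k ≥ ρ*(1−ρ₁)/(ρ₁(1−ρ*)) = 0.88·0.43 / (0.57·0.12) = 5.532.
Smallest integer k = 6.

6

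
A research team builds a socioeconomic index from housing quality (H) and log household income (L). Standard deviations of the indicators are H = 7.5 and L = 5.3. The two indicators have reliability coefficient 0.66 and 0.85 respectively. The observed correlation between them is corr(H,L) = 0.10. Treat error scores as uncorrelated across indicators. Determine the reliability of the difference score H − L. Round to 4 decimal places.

0.6945

Var(H−L) = 7.5² + 5.3² − 2·7.5·5.3·0.10 = 84.34 − 7.95 = 76.39.
Because errors are independent across components, Cov(Tᵢ,Tⱼ) = Cov(Xᵢ,Xⱼ); the off-diagonal part of the true-score variance is the same as above.
True-score variance = [7.5²·0.66 + 5.3²·0.85] − 7.95 = 61.0015 − 7.95 = 53.0515.
Reliability = 53.0515 / 76.39 = 0.6945.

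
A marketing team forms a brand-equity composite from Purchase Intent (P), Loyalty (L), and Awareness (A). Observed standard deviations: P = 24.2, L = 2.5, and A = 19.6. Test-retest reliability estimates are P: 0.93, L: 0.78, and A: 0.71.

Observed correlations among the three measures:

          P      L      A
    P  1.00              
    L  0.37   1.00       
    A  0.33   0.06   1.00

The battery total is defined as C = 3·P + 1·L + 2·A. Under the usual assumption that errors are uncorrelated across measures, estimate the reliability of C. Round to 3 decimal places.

0.908

Var(C) = 3²·24.2² + 2.5² + 2²·19.6² + 2·[3·24.2·2.5·0.37 + 6·24.2·19.6·0.33 + 2·2.5·19.6·0.06] = 6813.65 + 2024.38 = 8838.03.
Under uncorrelated errors the observed covariances equal the true-score covariances, so only the own-variance terms attenuate.
True-score variance = [3²·24.2²·0.93 + 2.5²·0.78 + 2²·19.6²·0.71] + 2024.38 = 5997.7 + 2024.38 = 8022.07.
Reliability = 8022.07 / 8838.03 = 0.908.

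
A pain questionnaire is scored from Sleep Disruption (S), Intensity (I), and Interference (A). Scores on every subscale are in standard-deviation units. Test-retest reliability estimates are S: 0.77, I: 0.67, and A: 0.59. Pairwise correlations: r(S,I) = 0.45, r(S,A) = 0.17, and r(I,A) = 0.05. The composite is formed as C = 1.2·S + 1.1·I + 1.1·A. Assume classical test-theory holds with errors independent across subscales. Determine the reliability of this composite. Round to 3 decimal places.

Var(C) = 1.2² + 1.1² + 1.1² + 2·[1.32·0.45 + 1.32·0.17 + 1.21·0.05] = 3.86 + 1.7578 = 5.6178.
Because errors are independent across components, Cov(Tᵢ,Tⱼ) = Cov(Xᵢ,Xⱼ); the off-diagonal part of the true-score variance is the same as above.
True-score variance = [1.2²·0.77 + 1.1²·0.67 + 1.1²·0.59] + 1.7578 = 2.6334 + 1.7578 = 4.3912.
Reliability = 4.3912 / 5.6178 = 0.782.

0.782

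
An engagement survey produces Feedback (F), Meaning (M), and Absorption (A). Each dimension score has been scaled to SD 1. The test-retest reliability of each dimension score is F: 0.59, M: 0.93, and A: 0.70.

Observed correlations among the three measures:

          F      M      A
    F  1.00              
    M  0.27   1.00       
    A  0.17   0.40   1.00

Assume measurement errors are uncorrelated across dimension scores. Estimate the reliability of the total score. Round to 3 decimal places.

0.833

Var(F+M+A) = 3 + 2·[0.27 + 0.17 + 0.40] = 3 + 1.68 = 4.68.
Because errors are independent across components, Cov(Tᵢ,Tⱼ) = Cov(Xᵢ,Xⱼ); the off-diagonal part of the true-score variance is the same as above.
True-score variance = [0.59 + 0.93 + 0.70] + 1.68 = 2.22 + 1.68 = 3.9.
Reliability = 3.9 / 4.68 = 0.833.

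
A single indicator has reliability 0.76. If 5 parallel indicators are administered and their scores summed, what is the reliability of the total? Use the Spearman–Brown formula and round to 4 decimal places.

0.9406

ρ_k = kρ / (1 + (k−1)ρ) = 5·0.76 / (1 + 4·0.76) = 3.800 / 4.040 = 0.9406.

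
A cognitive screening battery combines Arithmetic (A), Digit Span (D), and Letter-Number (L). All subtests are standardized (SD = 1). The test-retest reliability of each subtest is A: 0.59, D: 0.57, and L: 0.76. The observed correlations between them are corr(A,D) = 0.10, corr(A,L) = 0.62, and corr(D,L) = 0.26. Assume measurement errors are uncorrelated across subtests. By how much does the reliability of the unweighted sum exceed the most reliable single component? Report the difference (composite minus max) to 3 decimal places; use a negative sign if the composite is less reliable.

0.022

Var(sum) = 3 + 1.96 = 4.96; true-score variance = 1.92 + 1.96 = 3.88; composite reliability = 0.7823.
Max component reliability = 0.7600.
Difference = 0.7823 − 0.7600 = 0.022.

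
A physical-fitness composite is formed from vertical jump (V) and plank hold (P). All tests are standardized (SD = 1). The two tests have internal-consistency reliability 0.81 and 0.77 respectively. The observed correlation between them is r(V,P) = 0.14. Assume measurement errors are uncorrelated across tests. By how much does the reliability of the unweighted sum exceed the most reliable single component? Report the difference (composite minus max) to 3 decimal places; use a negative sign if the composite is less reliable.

Var(sum) = 2 + 0.28 = 2.28; true-score variance = 1.58 + 0.28 = 1.86; composite reliability = 0.8158.
Max component reliability = 0.8100.
Difference = 0.8158 − 0.8100 = 0.006.

0.006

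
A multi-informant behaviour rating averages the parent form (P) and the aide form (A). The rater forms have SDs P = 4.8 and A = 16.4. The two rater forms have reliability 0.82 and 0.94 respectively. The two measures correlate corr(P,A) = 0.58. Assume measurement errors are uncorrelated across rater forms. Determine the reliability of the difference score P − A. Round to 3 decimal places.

0.899

Var(P−A) = 4.8² + 16.4² − 2·4.8·16.4·0.58 = 292 − 91.3152 = 200.685.
Under uncorrelated errors the observed covariances equal the true-score covariances, so only the own-variance terms attenuate.
True-score variance = [4.8²·0.82 + 16.4²·0.94] − 91.3152 = 271.715 − 91.3152 = 180.4.
Reliability = 180.4 / 200.685 = 0.899.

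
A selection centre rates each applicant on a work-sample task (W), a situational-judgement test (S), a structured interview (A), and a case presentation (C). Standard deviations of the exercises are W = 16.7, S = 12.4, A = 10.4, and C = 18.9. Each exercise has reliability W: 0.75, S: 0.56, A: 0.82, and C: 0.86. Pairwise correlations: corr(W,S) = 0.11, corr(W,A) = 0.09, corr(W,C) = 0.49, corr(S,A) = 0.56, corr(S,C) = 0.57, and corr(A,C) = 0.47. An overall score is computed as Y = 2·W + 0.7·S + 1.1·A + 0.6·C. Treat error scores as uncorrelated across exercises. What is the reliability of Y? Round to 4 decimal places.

0.8462

Var(Y) = 2²·16.7² + 0.7²·12.4² + 1.1²·10.4² + 0.6²·18.9² + 2·[1.4·16.7·12.4·0.11 + 2.2·16.7·10.4·0.09 + 1.2·16.7·18.9·0.49 + 0.77·12.4·10.4·0.56 + 0.42·12.4·18.9·0.57 + 0.66·10.4·18.9·0.47] = 1450.37 + 849.111 = 2299.48.
With uncorrelated errors the cross-covariances are all true-score covariance, so they carry over unchanged; only the diagonal terms shrink to ρᵢσᵢ².
True-score variance = [2²·16.7²·0.75 + 0.7²·12.4²·0.56 + 1.1²·10.4²·0.82 + 0.6²·18.9²·0.86] + 849.111 = 1096.77 + 849.111 = 1945.88.
Reliability = 1945.88 / 2299.48 = 0.8462.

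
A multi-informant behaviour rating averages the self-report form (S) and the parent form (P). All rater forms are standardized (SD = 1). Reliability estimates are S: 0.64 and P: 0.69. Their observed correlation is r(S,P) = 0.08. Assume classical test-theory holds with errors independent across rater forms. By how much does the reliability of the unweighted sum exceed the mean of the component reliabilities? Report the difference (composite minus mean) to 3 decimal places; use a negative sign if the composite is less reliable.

0.025

Var(sum) = 2 + 0.16 = 2.16; true-score variance = 1.33 + 0.16 = 1.49; composite reliability = 0.6898.
Mean component reliability = 0.6650.
Difference = 0.6898 − 0.6650 = 0.025.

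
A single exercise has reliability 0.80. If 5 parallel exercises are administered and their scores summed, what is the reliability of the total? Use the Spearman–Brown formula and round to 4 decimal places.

0.9524

ρ_k = kρ / (1 + (k−1)ρ) = 5·0.80 / (1 + 4·0.80) = 4.000 / 4.200 = 0.9524.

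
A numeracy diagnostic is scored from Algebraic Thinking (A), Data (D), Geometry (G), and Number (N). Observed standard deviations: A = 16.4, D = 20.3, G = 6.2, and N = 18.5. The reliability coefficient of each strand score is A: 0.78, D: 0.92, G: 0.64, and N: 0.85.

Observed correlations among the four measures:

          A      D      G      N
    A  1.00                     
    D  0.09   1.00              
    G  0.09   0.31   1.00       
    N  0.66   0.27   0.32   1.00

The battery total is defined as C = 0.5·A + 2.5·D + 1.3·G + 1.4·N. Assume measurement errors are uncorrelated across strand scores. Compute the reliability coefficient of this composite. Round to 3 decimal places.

Var(C) = 0.5²·16.4² + 2.5²·20.3² + 1.3²·6.2² + 1.4²·18.5² + 2·[1.25·16.4·20.3·0.09 + 0.65·16.4·6.2·0.09 + 0.7·16.4·18.5·0.66 + 3.25·20.3·6.2·0.31 + 3.5·20.3·18.5·0.27 + 1.82·6.2·18.5·0.32] = 3378.58 + 1464.15 = 4842.72.
Under uncorrelated errors the observed covariances equal the true-score covariances, so only the own-variance terms attenuate.
True-score variance = [0.5²·16.4²·0.78 + 2.5²·20.3²·0.92 + 1.3²·6.2²·0.64 + 1.4²·18.5²·0.85] + 1464.15 = 3033.73 + 1464.15 = 4497.88.
Reliability = 4497.88 / 4842.72 = 0.929.

0.929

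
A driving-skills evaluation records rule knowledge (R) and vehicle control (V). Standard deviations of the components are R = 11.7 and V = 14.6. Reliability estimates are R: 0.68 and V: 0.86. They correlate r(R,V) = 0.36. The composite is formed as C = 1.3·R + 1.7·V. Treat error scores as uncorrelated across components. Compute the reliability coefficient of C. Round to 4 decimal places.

Var(C) = 1.3²·11.7² + 1.7²·14.6² + 2·[2.21·11.7·14.6·0.36] = 847.376 + 271.809 = 1119.19.
With uncorrelated errors the cross-covariances are all true-score covariance, so they carry over unchanged; only the diagonal terms shrink to ρᵢσᵢ².
True-score variance = [1.3²·11.7²·0.68 + 1.7²·14.6²·0.86] + 271.809 = 687.102 + 271.809 = 958.911.
Reliability = 958.911 / 1119.19 = 0.8568.

0.8568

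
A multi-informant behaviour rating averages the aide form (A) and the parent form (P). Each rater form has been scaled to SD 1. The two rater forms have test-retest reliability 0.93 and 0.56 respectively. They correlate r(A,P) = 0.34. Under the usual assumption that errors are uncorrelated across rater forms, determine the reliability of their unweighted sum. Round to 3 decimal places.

0.810

Var(A+P) = 2 + 2·[0.34] = 2 + 0.68 = 2.68.
Because errors are independent across components, Cov(Tᵢ,Tⱼ) = Cov(Xᵢ,Xⱼ); the off-diagonal part of the true-score variance is the same as above.
True-score variance = [0.93 + 0.56] + 0.68 = 1.49 + 0.68 = 2.17.
Reliability = 2.17 / 2.68 = 0.810.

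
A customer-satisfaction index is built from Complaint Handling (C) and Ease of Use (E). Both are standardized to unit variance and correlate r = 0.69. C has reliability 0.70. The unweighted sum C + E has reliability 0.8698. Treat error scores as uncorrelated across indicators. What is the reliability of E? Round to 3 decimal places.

0.860

Var(C+E) = 2 + 2·0.69 = 3.380.
True-score variance = ρ_C + ρ_E + 2·0.69, so 0.8698 = (0.70 + ρ_E + 1.38) / 3.380.
ρ_E = 0.8698·3.380 − 0.70 − 1.38 = 0.860.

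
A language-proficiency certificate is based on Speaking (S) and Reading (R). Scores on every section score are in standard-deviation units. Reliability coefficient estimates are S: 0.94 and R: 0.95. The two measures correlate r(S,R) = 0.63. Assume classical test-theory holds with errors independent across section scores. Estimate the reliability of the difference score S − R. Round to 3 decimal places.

0.851

Var(S−R) = 1 + 1 − 2·0.63 = 2 − 1.26 = 0.74.
Because errors are independent across components, Cov(Tᵢ,Tⱼ) = Cov(Xᵢ,Xⱼ); the off-diagonal part of the true-score variance is the same as above.
True-score variance = [0.94 + 0.95] − 1.26 = 1.89 − 1.26 = 0.63.
Reliability = 0.63 / 0.74 = 0.851.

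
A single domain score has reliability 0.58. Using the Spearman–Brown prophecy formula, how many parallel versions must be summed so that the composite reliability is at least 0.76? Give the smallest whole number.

3

k ≥ ρ*(1−ρ₁)/(ρ₁(1−ρ*)) = 0.76·0.42 / (0.58·0.24) = 2.293.
Smallest integer k = 3.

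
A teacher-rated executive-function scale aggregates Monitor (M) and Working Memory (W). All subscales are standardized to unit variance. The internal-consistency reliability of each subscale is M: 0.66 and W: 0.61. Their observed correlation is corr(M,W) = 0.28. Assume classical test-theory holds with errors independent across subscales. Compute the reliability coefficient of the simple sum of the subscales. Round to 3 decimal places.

Var(M+W) = 2 + 2·[0.28] = 2 + 0.56 = 2.56.
Because errors are independent across components, Cov(Tᵢ,Tⱼ) = Cov(Xᵢ,Xⱼ); the off-diagonal part of the true-score variance is the same as above.
True-score variance = [0.66 + 0.61] + 0.56 = 1.27 + 0.56 = 1.83.
Reliability = 1.83 / 2.56 = 0.715.

0.715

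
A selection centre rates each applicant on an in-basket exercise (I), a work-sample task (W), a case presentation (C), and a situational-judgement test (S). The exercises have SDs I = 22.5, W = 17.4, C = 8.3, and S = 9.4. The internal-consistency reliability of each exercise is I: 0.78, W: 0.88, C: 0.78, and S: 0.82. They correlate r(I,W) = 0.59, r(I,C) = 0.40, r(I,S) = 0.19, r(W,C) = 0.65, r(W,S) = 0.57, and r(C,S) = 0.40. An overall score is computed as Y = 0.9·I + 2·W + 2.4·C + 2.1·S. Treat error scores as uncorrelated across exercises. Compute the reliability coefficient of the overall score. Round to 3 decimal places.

Var(Y) = 0.9²·22.5² + 2²·17.4² + 2.4²·8.3² + 2.1²·9.4² + 2·[1.8·22.5·17.4·0.59 + 2.16·22.5·8.3·0.40 + 1.89·22.5·9.4·0.19 + 4.8·17.4·8.3·0.65 + 4.2·17.4·9.4·0.57 + 5.04·8.3·9.4·0.40] = 2407.58 + 3305.03 = 5712.61.
Under uncorrelated errors the observed covariances equal the true-score covariances, so only the own-variance terms attenuate.
True-score variance = [0.9²·22.5²·0.78 + 2²·17.4²·0.88 + 2.4²·8.3²·0.78 + 2.1²·9.4²·0.82] + 3305.03 = 2014.6 + 3305.03 = 5319.63.
Reliability = 5319.63 / 5712.61 = 0.931.

0.931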